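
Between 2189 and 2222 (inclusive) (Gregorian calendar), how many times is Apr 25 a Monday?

Track Apr 25's weekday year by year (advancing +1, or +2 across a Feb 29):
  2189: Sat  2190: Sun (+1)  2191: Mon (+1) ✓  2192: Wed (+2)  2193: Thu (+1)
  2194: Fri (+1)  2195: Sat (+1)  2196: Mon (+2) ✓  2197: Tue (+1)  2198: Wed (+1)
  2199: Thu (+1)  2200: Fri (+1)  2201: Sat (+1)  2202: Sun (+1)  … (6 more years) …
  2209: Tue (+1)  2210: Wed (+1)  2211: Thu (+1)  2212: Sat (+2)  2213: Sun (+1)
  2214: Mon (+1) ✓  2215: Tue (+1)  2216: Thu (+2)  2217: Fri (+1)  2218: Sat (+1)
  2219: Sun (+1)  2220: Tue (+2)  2221: Wed (+1)  2222: Thu (+1)
Monday years: 2191, 2196, 2203, 2208, 2214 — 5 in total.

5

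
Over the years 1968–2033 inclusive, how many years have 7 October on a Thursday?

10

Track 7 October's weekday year by year (advancing +1, or +2 across a Feb 29):
  1968: Mon  1969: Tue (+1)  1970: Wed (+1)  1971: Thu (+1) ✓  1972: Sat (+2)
  1973: Sun (+1)  1974: Mon (+1)  1975: Tue (+1)  1976: Thu (+2) ✓  1977: Fri (+1)
  1978: Sat (+1)  1979: Sun (+1)  1980: Tue (+2)  1981: Wed (+1)  … (38 more years) …
  2020: Wed (+2)  2021: Thu (+1) ✓  2022: Fri (+1)  2023: Sat (+1)  2024: Mon (+2)
  2025: Tue (+1)  2026: Wed (+1)  2027: Thu (+1) ✓  2028: Sat (+2)  2029: Sun (+1)
  2030: Mon (+1)  2031: Tue (+1)  2032: Thu (+2) ✓  2033: Fri (+1)
Thursday years: 1971, 1976, 1982, 1993, 1999, 2004, 2010, 2021, 2027, 2032 — 10 in total.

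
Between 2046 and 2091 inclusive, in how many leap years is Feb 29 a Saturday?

Leap years in 2046–2091: 11 of them.
Feb 29 weekday advances by 5 (mod 7) from one leap year to the next four years later (or differs when a century non-leap intervenes).
Leap-day weekdays: 2048:Sat✓ 2052:Thu 2056:Tue 2060:Sun 2064:Fri 2068:Wed 2072:Mon 2076:Sat✓ 2080:Thu 2084:Tue 2088:Sun
Saturday: 2048, 2076 → 2.

2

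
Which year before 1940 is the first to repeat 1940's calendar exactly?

Two years share a calendar iff Jan 1 falls on the same weekday and both are leap or both are common. 1940: Jan 1 is Monday, leap year.
1939: Jan 1 Sunday, common
1938: Jan 1 Saturday, common
1937: Jan 1 Friday, common
1936: Jan 1 Wednesday, leap
1935: Jan 1 Tuesday, common
1934: Jan 1 Monday, common
1933: Jan 1 Sunday, common
1932: Jan 1 Friday, leap
1931: Jan 1 Thursday, common
1930: Jan 1 Wednesday, common
1929: Jan 1 Tuesday, common
1928: Jan 1 Sunday, leap
1927: Jan 1 Saturday, common
1926: Jan 1 Friday, common
1925: Jan 1 Thursday, common
1924: Jan 1 Tuesday, leap
1923: Jan 1 Monday, common
1922: Jan 1 Sunday, common
1921: Jan 1 Saturday, common
1920: Jan 1 Thursday, leap
1919: Jan 1 Wednesday, common
1918: Jan 1 Tuesday, common
1917: Jan 1 Monday, common
1916: Jan 1 Saturday, leap
1915: Jan 1 Friday, common
1914: Jan 1 Thursday, common
1913: Jan 1 Wednesday, common
1912: Jan 1 Monday, leap
1912 matches on both conditions.

1912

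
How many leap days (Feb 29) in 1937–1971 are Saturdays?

Leap years in 1937–1971: 8 of them.
Feb 29 weekday advances by 5 (mod 7) from one leap year to the next four years later (or differs when a century non-leap intervenes).
Leap-day weekdays: 1940:Thu 1944:Tue 1948:Sun 1952:Fri 1956:Wed 1960:Mon 1964:Sat✓ 1968:Thu
Saturday: 1964 → 1.

1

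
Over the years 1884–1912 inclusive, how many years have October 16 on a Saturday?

Track October 16's weekday year by year (advancing +1, or +2 across a Feb 29):
  1884: Thu  1885: Fri (+1)  1886: Sat (+1) ✓  1887: Sun (+1)  1888: Tue (+2)
  1889: Wed (+1)  1890: Thu (+1)  1891: Fri (+1)  1892: Sun (+2)  1893: Mon (+1)
  1894: Tue (+1)  1895: Wed (+1)  1896: Fri (+2)  1897: Sat (+1) ✓  1898: Sun (+1)
  1899: Mon (+1)  1900: Tue (+1)  1901: Wed (+1)  1902: Thu (+1)  1903: Fri (+1)
  1904: Sun (+2)  1905: Mon (+1)  1906: Tue (+1)  1907: Wed (+1)  1908: Fri (+2)
  1909: Sat (+1) ✓  1910: Sun (+1)  1911: Mon (+1)  1912: Wed (+2)
Saturday years: 1886, 1897, 1909 — 3 in total.

3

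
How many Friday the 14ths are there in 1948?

1

Check the 14th of each month of 1948: Jan 14: Wed, Feb 14: Sat, Mar 14: Sun, Apr 14: Wed, May 14: Fri, Jun 14: Mon, Jul 14: Wed, Aug 14: Sat, Sep 14: Tue, Oct 14: Thu, Nov 14: Sun, Dec 14: Tue.
Friday occurs in May — 1 month.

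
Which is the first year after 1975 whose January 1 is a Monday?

Jan 1 advances by 2 weekdays after a leap year and by 1 after a common year.
1975: Jan 1 is Wednesday.
1976: Thursday (leap)
1977: Saturday
1978: Sunday
1979: Monday
1979 begins on a Monday

1979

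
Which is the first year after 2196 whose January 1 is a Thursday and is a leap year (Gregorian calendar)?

2224

Jan 1 advances by 2 weekdays after a leap year and by 1 after a common year.
2196: Jan 1 is Friday (leap).
2197: Sunday
2198: Monday
2199: Tuesday
2200: Wednesday
2201: Thursday
2202: Friday
2203: Saturday
2204: Sunday (leap)
2205: Tuesday
2206: Wednesday
2207: Thursday
2208: Friday (leap)
2209: Sunday
2210: Monday
2211: Tuesday
2212: Wednesday (leap)
2213: Friday
2214: Saturday
2215: Sunday
2216: Monday (leap)
2217: Wednesday
2218: Thursday
2219: Friday
2220: Saturday (leap)
2221: Monday
2222: Tuesday
2223: Wednesday
2224: Thursday (leap)
2224 begins on a Thursday and is a leap year.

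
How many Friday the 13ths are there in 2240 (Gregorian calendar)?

Check the 13th of each month of 2240: Jan 13: Mon, Feb 13: Thu, Mar 13: Fri, Apr 13: Mon, May 13: Wed, Jun 13: Sat, Jul 13: Mon, Aug 13: Thu, Sep 13: Sun, Oct 13: Tue, Nov 13: Fri, Dec 13: Sun.
Friday occurs in March, November — 2 months.

2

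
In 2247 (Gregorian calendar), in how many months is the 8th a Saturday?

Check the 8th of each month of 2247: Jan 8: Fri, Feb 8: Mon, Mar 8: Mon, Apr 8: Thu, May 8: Sat, Jun 8: Tue, Jul 8: Thu, Aug 8: Sun, Sep 8: Wed, Oct 8: Fri, Nov 8: Mon, Dec 8: Wed.
Saturday occurs in May — 1 month.

1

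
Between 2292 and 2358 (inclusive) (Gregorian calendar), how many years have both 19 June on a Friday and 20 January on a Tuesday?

6

Check each year's weekday for 19 June and 20 January:
  2292: Sun/Wed  2293: Mon/Fri  2294: Tue/Sat  2295: Wed/Sun  2296: Fri/Mon  2297: Sat/Wed  2298: Sun/Thu  2299: Mon/Fri  2300: Tue/Sat  2301: Wed/Sun  2302: Thu/Mon  2303: Fri/Tue ✓  2304: Sun/Wed  2305: Mon/Fri  …(39 more)…  2345: Tue/Sat  2346: Wed/Sun  2347: Thu/Mon  2348: Sat/Tue  2349: Sun/Thu  2350: Mon/Fri  2351: Tue/Sat  2352: Thu/Sun  2353: Fri/Tue ✓  2354: Sat/Wed  2355: Sun/Thu  2356: Tue/Fri  2357: Wed/Sun  2358: Thu/Mon
Both conditions hold in: 2303, 2314, 2325, 2331, 2342, 2353 — 6.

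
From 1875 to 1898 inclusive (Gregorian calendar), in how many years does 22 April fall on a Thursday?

4

Track 22 April's weekday year by year (advancing +1, or +2 across a Feb 29):
  1875: Thu ✓  1876: Sat (+2)  1877: Sun (+1)  1878: Mon (+1)  1879: Tue (+1)
  1880: Thu (+2) ✓  1881: Fri (+1)  1882: Sat (+1)  1883: Sun (+1)  1884: Tue (+2)
  1885: Wed (+1)  1886: Thu (+1) ✓  1887: Fri (+1)  1888: Sun (+2)  1889: Mon (+1)
  1890: Tue (+1)  1891: Wed (+1)  1892: Fri (+2)  1893: Sat (+1)  1894: Sun (+1)
  1895: Mon (+1)  1896: Wed (+2)  1897: Thu (+1) ✓  1898: Fri (+1)
Thursday years: 1875, 1880, 1886, 1897 — 4 in total.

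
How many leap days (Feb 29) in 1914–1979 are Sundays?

3

Leap years in 1914–1979: 16 of them.
Feb 29 weekday advances by 5 (mod 7) from one leap year to the next four years later (or differs when a century non-leap intervenes).
Leap-day weekdays: 1916:Tue 1920:Sun✓ 1924:Fri 1928:Wed 1932:Mon 1936:Sat 1940:Thu 1944:Tue 1948:Sun✓ 1952:Fri 1956:Wed 1960:Mon 1964:Sat 1968:Thu 1972:Tue 1976:Sun✓
Sunday: 1920, 1948, 1976 → 3.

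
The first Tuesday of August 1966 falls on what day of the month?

August 1, 1966 is a Monday, so the first Tuesday is the 2nd.
The first Tuesday is 2 + 0 = 2.

2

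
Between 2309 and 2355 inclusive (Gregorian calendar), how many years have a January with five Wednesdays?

19

January has 31 days; it has five Wednesdays when Wednesday falls among the first (month-length − 28) days — i.e. when January 1 is one of Wednesday/Tuesday/Monday.
January 1 by year: 2309:Fri 2310:Sat 2311:Sun 2312:Mon✓ 2313:Wed✓ 2314:Thu 2315:Fri 2316:Sat 2317:Mon✓ 2318:Tue✓ 2319:Wed✓ 2320:Thu 2321:Sat 2322:Sun 2323:Mon✓ …(17 more)… 2341:Wed✓ 2342:Thu 2343:Fri 2344:Sat 2345:Mon✓ 2346:Tue✓ 2347:Wed✓ 2348:Thu 2349:Sat 2350:Sun 2351:Mon✓ 2352:Tue✓ 2353:Thu 2354:Fri 2355:Sat
Years with five Wednesdays: 2312, 2313, 2317, 2318, 2319, 2323, 2324, 2329, 2330, 2334, 2335, 2336, 2340, 2341, 2345, 2346, 2347, 2351, 2352 → 19.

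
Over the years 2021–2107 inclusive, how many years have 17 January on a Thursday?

12

Track 17 January's weekday year by year (advancing +1, or +2 across a Feb 29):
  2021: Sun  2022: Mon (+1)  2023: Tue (+1)  2024: Wed (+1)  2025: Fri (+2)
  2026: Sat (+1)  2027: Sun (+1)  2028: Mon (+1)  2029: Wed (+2)  2030: Thu (+1) ✓
  2031: Fri (+1)  2032: Sat (+1)  2033: Mon (+2)  2034: Tue (+1)  … (59 more years) …
  2094: Sun (+1)  2095: Mon (+1)  2096: Tue (+1)  2097: Thu (+2) ✓  2098: Fri (+1)
  2099: Sat (+1)  2100: Sun (+1)  2101: Mon (+1)  2102: Tue (+1)  2103: Wed (+1)
  2104: Thu (+1) ✓  2105: Sat (+2)  2106: Sun (+1)  2107: Mon (+1)
Thursday years: 2030, 2036, 2041, 2047, 2058, 2064, 2069, 2075, 2086, 2092, 2097, 2104 — 12 in total.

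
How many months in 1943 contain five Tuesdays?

4

A month of length L has five Tuesdays iff its first Tuesday is on day ≤ L−28 (so day 1–3 in a 31-day month, 1–2 in a 30-day month, day 1 in a leap February).
Checking each month of 1943: Jan starts Fri (31d); Feb starts Mon (28d); Mar starts Mon (31d) ✓; Apr starts Thu (30d); May starts Sat (31d); Jun starts Tue (30d) ✓; Jul starts Thu (31d); Aug starts Sun (31d) ✓; Sep starts Wed (30d); Oct starts Fri (31d); Nov starts Mon (30d) ✓; Dec starts Wed (31d).
Five-Tuesday months: March, June, August, November → 4.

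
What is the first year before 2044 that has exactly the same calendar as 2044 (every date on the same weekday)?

Two years share a calendar iff Jan 1 falls on the same weekday and both are leap or both are common. 2044: Jan 1 is Friday, leap year.
2043: Jan 1 Thursday, common
2042: Jan 1 Wednesday, common
2041: Jan 1 Tuesday, common
2040: Jan 1 Sunday, leap
2039: Jan 1 Saturday, common
2038: Jan 1 Friday, common
2037: Jan 1 Thursday, common
2036: Jan 1 Tuesday, leap
2035: Jan 1 Monday, common
2034: Jan 1 Sunday, common
2033: Jan 1 Saturday, common
2032: Jan 1 Thursday, leap
2031: Jan 1 Wednesday, common
2030: Jan 1 Tuesday, common
2029: Jan 1 Monday, common
2028: Jan 1 Saturday, leap
2027: Jan 1 Friday, common
2026: Jan 1 Thursday, common
2025: Jan 1 Wednesday, common
2024: Jan 1 Monday, leap
2023: Jan 1 Sunday, common
2022: Jan 1 Saturday, common
2021: Jan 1 Friday, common
2020: Jan 1 Wednesday, leap
2019: Jan 1 Tuesday, common
2018: Jan 1 Monday, common
2017: Jan 1 Sunday, common
2016: Jan 1 Friday, leap
2016 matches on both conditions.

2016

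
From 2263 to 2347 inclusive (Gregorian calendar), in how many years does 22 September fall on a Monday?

11

Track 22 September's weekday year by year (advancing +1, or +2 across a Feb 29):
  2263: Tue  2264: Thu (+2)  2265: Fri (+1)  2266: Sat (+1)  2267: Sun (+1)
  2268: Tue (+2)  2269: Wed (+1)  2270: Thu (+1)  2271: Fri (+1)  2272: Sun (+2)
  2273: Mon (+1) ✓  2274: Tue (+1)  2275: Wed (+1)  2276: Fri (+2)  … (57 more years) …
  2334: Sat (+1)  2335: Sun (+1)  2336: Tue (+2)  2337: Wed (+1)  2338: Thu (+1)
  2339: Fri (+1)  2340: Sun (+2)  2341: Mon (+1) ✓  2342: Tue (+1)  2343: Wed (+1)
  2344: Fri (+2)  2345: Sat (+1)  2346: Sun (+1)  2347: Mon (+1) ✓
Monday years: 2273, 2279, 2284, 2290, 2302, 2313, 2319, 2324, 2330, 2341, 2347 — 11 in total.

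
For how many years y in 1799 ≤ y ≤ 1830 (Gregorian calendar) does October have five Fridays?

October has 31 days; it has five Fridays when Friday falls among the first (month-length − 28) days — i.e. when October 1 is one of Friday/Thursday/Wednesday.
October 1 by year: 1799:Tue 1800:Wed✓ 1801:Thu✓ 1802:Fri✓ 1803:Sat 1804:Mon 1805:Tue 1806:Wed✓ 1807:Thu✓ 1808:Sat 1809:Sun 1810:Mon 1811:Tue 1812:Thu✓ 1813:Fri✓ 1814:Sat 1815:Sun 1816:Tue 1817:Wed✓ 1818:Thu✓ 1819:Fri✓ 1820:Sun 1821:Mon 1822:Tue 1823:Wed✓ 1824:Fri✓ 1825:Sat 1826:Sun 1827:Mon 1828:Wed✓ 1829:Thu✓ 1830:Fri✓
Years with five Fridays: 1800, 1801, 1802, 1806, 1807, 1812, 1813, 1817, 1818, 1819, 1823, 1824, 1828, 1829, 1830 → 15.

15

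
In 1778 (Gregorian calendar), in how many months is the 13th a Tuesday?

2

Check the 13th of each month of 1778: Jan 13: Tue, Feb 13: Fri, Mar 13: Fri, Apr 13: Mon, May 13: Wed, Jun 13: Sat, Jul 13: Mon, Aug 13: Thu, Sep 13: Sun, Oct 13: Tue, Nov 13: Fri, Dec 13: Sun.
Tuesday occurs in January, October — 2 months.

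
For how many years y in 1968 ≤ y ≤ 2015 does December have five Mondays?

22

December has 31 days; it has five Mondays when Monday falls among the first (month-length − 28) days — i.e. when December 1 is one of Monday/Sunday/Saturday.
December 1 by year: 1968:Sun✓ 1969:Mon✓ 1970:Tue 1971:Wed 1972:Fri 1973:Sat✓ 1974:Sun✓ 1975:Mon✓ 1976:Wed 1977:Thu 1978:Fri 1979:Sat✓ 1980:Mon✓ 1981:Tue 1982:Wed …(18 more)… 2001:Sat✓ 2002:Sun✓ 2003:Mon✓ 2004:Wed 2005:Thu 2006:Fri 2007:Sat✓ 2008:Mon✓ 2009:Tue 2010:Wed 2011:Thu 2012:Sat✓ 2013:Sun✓ 2014:Mon✓ 2015:Tue
Years with five Mondays: 1968, 1969, 1973, 1974, 1975, 1979, 1980, 1984, 1985, 1986, 1990, 1991, 1996, 1997, 2001, 2002, 2003, 2007, 2008, 2012, 2013, 2014 → 22.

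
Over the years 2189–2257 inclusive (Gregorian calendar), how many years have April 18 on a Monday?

Track April 18's weekday year by year (advancing +1, or +2 across a Feb 29):
  2189: Sat  2190: Sun (+1)  2191: Mon (+1) ✓  2192: Wed (+2)  2193: Thu (+1)
  2194: Fri (+1)  2195: Sat (+1)  2196: Mon (+2) ✓  2197: Tue (+1)  2198: Wed (+1)
  2199: Thu (+1)  2200: Fri (+1)  2201: Sat (+1)  2202: Sun (+1)  … (41 more years) …
  2244: Thu (+2)  2245: Fri (+1)  2246: Sat (+1)  2247: Sun (+1)  2248: Tue (+2)
  2249: Wed (+1)  2250: Thu (+1)  2251: Fri (+1)  2252: Sun (+2)  2253: Mon (+1) ✓
  2254: Tue (+1)  2255: Wed (+1)  2256: Fri (+2)  2257: Sat (+1)
Monday years: 2191, 2196, 2203, 2208, 2214, 2225, 2231, 2236, 2242, 2253 — 10 in total.

10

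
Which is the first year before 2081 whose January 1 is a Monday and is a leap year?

Jan 1 advances by 2 weekdays after a leap year and by 1 after a common year.
2081: Jan 1 is Wednesday.
2080: Monday (leap)
2080 begins on a Monday and is a leap year.

2080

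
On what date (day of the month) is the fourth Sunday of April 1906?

22

April 1, 1906 is a Sunday, so the first Sunday is the 1st.
The fourth Sunday is 1 + 21 = 22.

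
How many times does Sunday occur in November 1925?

5

November 1925 has 30 days and begins on Sunday.
The first Sunday is November 1.
Sundays fall on 1, 8, 15, 22, 29 — that's 5.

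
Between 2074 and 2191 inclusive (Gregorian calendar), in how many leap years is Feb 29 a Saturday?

4

Leap years in 2074–2191: 28 of them.
Feb 29 weekday advances by 5 (mod 7) from one leap year to the next four years later (or differs when a century non-leap intervenes).
Leap-day weekdays: 2076:Sat✓ 2080:Thu 2084:Tue 2088:Sun 2092:Fri 2096:Wed 2104:Fri 2108:Wed 2112:Mon 2116:Sat✓ 2120:Thu 2124:Tue 2128:Sun 2132:Fri 2136:Wed 2140:Mon 2144:Sat✓ 2148:Thu 2152:Tue 2156:Sun 2160:Fri 2164:Wed 2168:Mon 2172:Sat✓ 2176:Thu 2180:Tue 2184:Sun 2188:Fri
Saturday: 2076, 2116, 2144, 2172 → 4.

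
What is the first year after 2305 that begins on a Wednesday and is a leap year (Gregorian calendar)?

2308

Jan 1 advances by 2 weekdays after a leap year and by 1 after a common year.
2305: Jan 1 is Sunday.
2306: Monday
2307: Tuesday
2308: Wednesday (leap)
2308 begins on a Wednesday and is a leap year.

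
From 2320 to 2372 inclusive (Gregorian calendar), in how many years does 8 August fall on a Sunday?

Track 8 August's weekday year by year (advancing +1, or +2 across a Feb 29):
  2320: Sun ✓  2321: Mon (+1)  2322: Tue (+1)  2323: Wed (+1)  2324: Fri (+2)
  2325: Sat (+1)  2326: Sun (+1) ✓  2327: Mon (+1)  2328: Wed (+2)  2329: Thu (+1)
  2330: Fri (+1)  2331: Sat (+1)  2332: Mon (+2)  2333: Tue (+1)  … (25 more years) …
  2359: Sat (+1)  2360: Mon (+2)  2361: Tue (+1)  2362: Wed (+1)  2363: Thu (+1)
  2364: Sat (+2)  2365: Sun (+1) ✓  2366: Mon (+1)  2367: Tue (+1)  2368: Thu (+2)
  2369: Fri (+1)  2370: Sat (+1)  2371: Sun (+1) ✓  2372: Tue (+2)
Sunday years: 2320, 2326, 2337, 2343, 2348, 2354, 2365, 2371 — 8 in total.

8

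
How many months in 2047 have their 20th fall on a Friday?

Check the 20th of each month of 2047: Jan 20: Sun, Feb 20: Wed, Mar 20: Wed, Apr 20: Sat, May 20: Mon, Jun 20: Thu, Jul 20: Sat, Aug 20: Tue, Sep 20: Fri, Oct 20: Sun, Nov 20: Wed, Dec 20: Fri.
Friday occurs in September, December — 2 months.

2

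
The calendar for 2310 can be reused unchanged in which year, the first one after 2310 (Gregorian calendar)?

2321

Two years share a calendar iff Jan 1 falls on the same weekday and both are leap or both are common. 2310: Jan 1 is Saturday, common year.
2311: Jan 1 Sunday, common
2312: Jan 1 Monday, leap
2313: Jan 1 Wednesday, common
2314: Jan 1 Thursday, common
2315: Jan 1 Friday, common
2316: Jan 1 Saturday, leap
2317: Jan 1 Monday, common
2318: Jan 1 Tuesday, common
2319: Jan 1 Wednesday, common
2320: Jan 1 Thursday, leap
2321: Jan 1 Saturday, common
2321 matches on both conditions.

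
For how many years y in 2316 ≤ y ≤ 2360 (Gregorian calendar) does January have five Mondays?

19

January has 31 days; it has five Mondays when Monday falls among the first (month-length − 28) days — i.e. when January 1 is one of Monday/Sunday/Saturday.
January 1 by year: 2316:Sat✓ 2317:Mon✓ 2318:Tue 2319:Wed 2320:Thu 2321:Sat✓ 2322:Sun✓ 2323:Mon✓ 2324:Tue 2325:Thu 2326:Fri 2327:Sat✓ 2328:Sun✓ 2329:Tue 2330:Wed …(15 more)… 2346:Tue 2347:Wed 2348:Thu 2349:Sat✓ 2350:Sun✓ 2351:Mon✓ 2352:Tue 2353:Thu 2354:Fri 2355:Sat✓ 2356:Sun✓ 2357:Tue 2358:Wed 2359:Thu 2360:Fri
Years with five Mondays: 2316, 2317, 2321, 2322, 2323, 2327, 2328, 2333, 2334, 2338, 2339, 2340, 2344, 2345, 2349, 2350, 2351, 2355, 2356 → 19.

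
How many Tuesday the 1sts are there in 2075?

Check the 1st of each month of 2075: Jan 1: Tue, Feb 1: Fri, Mar 1: Fri, Apr 1: Mon, May 1: Wed, Jun 1: Sat, Jul 1: Mon, Aug 1: Thu, Sep 1: Sun, Oct 1: Tue, Nov 1: Fri, Dec 1: Sun.
Tuesday occurs in January, October — 2 months.

2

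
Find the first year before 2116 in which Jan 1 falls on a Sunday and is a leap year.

Jan 1 advances by 2 weekdays after a leap year and by 1 after a common year.
2116: Jan 1 is Wednesday (leap).
2115: Tuesday
2114: Monday
2113: Sunday
2112: Friday (leap)
2111: Thursday
2110: Wednesday
2109: Tuesday
2108: Sunday (leap)
2108 begins on a Sunday and is a leap year.

2108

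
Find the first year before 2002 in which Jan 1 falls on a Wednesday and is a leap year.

1992

Jan 1 advances by 2 weekdays after a leap year and by 1 after a common year.
2002: Jan 1 is Tuesday.
2001: Monday
2000: Saturday (leap)
1999: Friday
1998: Thursday
1997: Wednesday
1996: Monday (leap)
1995: Sunday
1994: Saturday
1993: Friday
1992: Wednesday (leap)
1992 begins on a Wednesday and is a leap year.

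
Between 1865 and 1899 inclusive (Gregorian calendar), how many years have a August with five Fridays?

14

August has 31 days; it has five Fridays when Friday falls among the first (month-length − 28) days — i.e. when August 1 is one of Friday/Thursday/Wednesday.
August 1 by year: 1865:Tue 1866:Wed✓ 1867:Thu✓ 1868:Sat 1869:Sun 1870:Mon 1871:Tue 1872:Thu✓ 1873:Fri✓ 1874:Sat 1875:Sun 1876:Tue 1877:Wed✓ 1878:Thu✓ 1879:Fri✓ …(5 more)… 1885:Sat 1886:Sun 1887:Mon 1888:Wed✓ 1889:Thu✓ 1890:Fri✓ 1891:Sat 1892:Mon 1893:Tue 1894:Wed✓ 1895:Thu✓ 1896:Sat 1897:Sun 1898:Mon 1899:Tue
Years with five Fridays: 1866, 1867, 1872, 1873, 1877, 1878, 1879, 1883, 1884, 1888, 1889, 1890, 1894, 1895 → 14.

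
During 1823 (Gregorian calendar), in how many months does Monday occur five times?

4

A month of length L has five Mondays iff its first Monday is on day ≤ L−28 (so day 1–3 in a 31-day month, 1–2 in a 30-day month, day 1 in a leap February).
Checking each month of 1823: Jan starts Wed (31d); Feb starts Sat (28d); Mar starts Sat (31d) ✓; Apr starts Tue (30d); May starts Thu (31d); Jun starts Sun (30d) ✓; Jul starts Tue (31d); Aug starts Fri (31d); Sep starts Mon (30d) ✓; Oct starts Wed (31d); Nov starts Sat (30d); Dec starts Mon (31d) ✓.
Five-Monday months: March, June, September, December → 4.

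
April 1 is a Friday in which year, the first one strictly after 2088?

2089

From one year to the next, a fixed date's weekday advances by 1, or by 2 when a Feb 29 lies between the two dates.
2088: April 1 is Thursday.
2089: Friday (+1)
April 1 falls on a Friday in 2089.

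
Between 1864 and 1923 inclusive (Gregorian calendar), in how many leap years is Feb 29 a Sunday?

Leap years in 1864–1923: 14 of them.
Feb 29 weekday advances by 5 (mod 7) from one leap year to the next four years later (or differs when a century non-leap intervenes).
Leap-day weekdays: 1864:Mon 1868:Sat 1872:Thu 1876:Tue 1880:Sun✓ 1884:Fri 1888:Wed 1892:Mon 1896:Sat 1904:Mon 1908:Sat 1912:Thu 1916:Tue 1920:Sun✓
Sunday: 1880, 1920 → 2.

2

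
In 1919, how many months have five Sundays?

A month of length L has five Sundays iff its first Sunday is on day ≤ L−28 (so day 1–3 in a 31-day month, 1–2 in a 30-day month, day 1 in a leap February).
Checking each month of 1919: Jan starts Wed (31d); Feb starts Sat (28d); Mar starts Sat (31d) ✓; Apr starts Tue (30d); May starts Thu (31d); Jun starts Sun (30d) ✓; Jul starts Tue (31d); Aug starts Fri (31d) ✓; Sep starts Mon (30d); Oct starts Wed (31d); Nov starts Sat (30d) ✓; Dec starts Mon (31d).
Five-Sunday months: March, June, August, November → 4.

4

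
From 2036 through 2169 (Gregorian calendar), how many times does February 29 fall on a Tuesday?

4

Leap years in 2036–2169: 33 of them.
Feb 29 weekday advances by 5 (mod 7) from one leap year to the next four years later (or differs when a century non-leap intervenes).
Leap-day weekdays: 2036:Fri 2040:Wed 2044:Mon 2048:Sat 2052:Thu 2056:Tue✓ 2060:Sun 2064:Fri 2068:Wed 2072:Mon 2076:Sat 2080:Thu 2084:Tue✓ …(7 more)… 2120:Thu 2124:Tue✓ 2128:Sun 2132:Fri 2136:Wed 2140:Mon 2144:Sat 2148:Thu 2152:Tue✓ 2156:Sun 2160:Fri 2164:Wed 2168:Mon
Tuesday: 2056, 2084, 2124, 2152 → 4.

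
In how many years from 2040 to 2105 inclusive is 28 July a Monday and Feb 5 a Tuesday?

3

Check each year's weekday for 28 July and Feb 5:
  2040: Sat/Sun  2041: Sun/Tue  2042: Mon/Wed  2043: Tue/Thu  2044: Thu/Fri  2045: Fri/Sun  2046: Sat/Mon  2047: Sun/Tue  2048: Tue/Wed  2049: Wed/Fri  2050: Thu/Sat  2051: Fri/Sun  2052: Sun/Mon  2053: Mon/Wed  …(38 more)…  2092: Mon/Tue ✓  2093: Tue/Thu  2094: Wed/Fri  2095: Thu/Sat  2096: Sat/Sun  2097: Sun/Tue  2098: Mon/Wed  2099: Tue/Thu  2100: Wed/Fri  2101: Thu/Sat  2102: Fri/Sun  2103: Sat/Mon  2104: Mon/Tue ✓  2105: Tue/Thu
Both conditions hold in: 2064, 2092, 2104 — 3.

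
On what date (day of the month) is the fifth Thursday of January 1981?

29

January 1, 1981 is a Thursday, so the first Thursday is the 1st.
The fifth Thursday is 1 + 28 = 29.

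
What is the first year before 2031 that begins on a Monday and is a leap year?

2024

Jan 1 advances by 2 weekdays after a leap year and by 1 after a common year.
2031: Jan 1 is Wednesday.
2030: Tuesday
2029: Monday
2028: Saturday (leap)
2027: Friday
2026: Thursday
2025: Wednesday
2024: Monday (leap)
2024 begins on a Monday and is a leap year.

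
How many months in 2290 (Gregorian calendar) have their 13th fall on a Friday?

1

Check the 13th of each month of 2290: Jan 13: Mon, Feb 13: Thu, Mar 13: Thu, Apr 13: Sun, May 13: Tue, Jun 13: Fri, Jul 13: Sun, Aug 13: Wed, Sep 13: Sat, Oct 13: Mon, Nov 13: Thu, Dec 13: Sat.
Friday occurs in June — 1 month.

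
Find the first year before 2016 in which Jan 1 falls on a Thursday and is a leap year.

Jan 1 advances by 2 weekdays after a leap year and by 1 after a common year.
2016: Jan 1 is Friday (leap).
2015: Thursday
2014: Wednesday
2013: Tuesday
2012: Sunday (leap)
2011: Saturday
2010: Friday
2009: Thursday
2008: Tuesday (leap)
2007: Monday
2006: Sunday
2005: Saturday
2004: Thursday (leap)
2004 begins on a Thursday and is a leap year.

2004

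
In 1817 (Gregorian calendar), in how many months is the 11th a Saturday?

Check the 11th of each month of 1817: Jan 11: Sat, Feb 11: Tue, Mar 11: Tue, Apr 11: Fri, May 11: Sun, Jun 11: Wed, Jul 11: Fri, Aug 11: Mon, Sep 11: Thu, Oct 11: Sat, Nov 11: Tue, Dec 11: Thu.
Saturday occurs in January, October — 2 months.

2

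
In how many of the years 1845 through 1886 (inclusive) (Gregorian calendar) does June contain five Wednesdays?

12

June has 30 days; it has five Wednesdays when Wednesday falls among the first (month-length − 28) days — i.e. when June 1 is one of Wednesday/Tuesday.
June 1 by year: 1845:Sun 1846:Mon 1847:Tue✓ 1848:Thu 1849:Fri 1850:Sat 1851:Sun 1852:Tue✓ 1853:Wed✓ 1854:Thu 1855:Fri 1856:Sun 1857:Mon 1858:Tue✓ 1859:Wed✓ …(12 more)… 1872:Sat 1873:Sun 1874:Mon 1875:Tue✓ 1876:Thu 1877:Fri 1878:Sat 1879:Sun 1880:Tue✓ 1881:Wed✓ 1882:Thu 1883:Fri 1884:Sun 1885:Mon 1886:Tue✓
Years with five Wednesdays: 1847, 1852, 1853, 1858, 1859, 1864, 1869, 1870, 1875, 1880, 1881, 1886 → 12.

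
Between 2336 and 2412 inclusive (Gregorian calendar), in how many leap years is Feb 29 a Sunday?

3

Leap years in 2336–2412: 20 of them.
Feb 29 weekday advances by 5 (mod 7) from one leap year to the next four years later (or differs when a century non-leap intervenes).
Leap-day weekdays: 2336:Sat 2340:Thu 2344:Tue 2348:Sun✓ 2352:Fri 2356:Wed 2360:Mon 2364:Sat 2368:Thu 2372:Tue 2376:Sun✓ 2380:Fri 2384:Wed 2388:Mon 2392:Sat 2396:Thu 2400:Tue 2404:Sun✓ 2408:Fri 2412:Wed
Sunday: 2348, 2376, 2404 → 3.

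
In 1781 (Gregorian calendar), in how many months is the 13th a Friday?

Check the 13th of each month of 1781: Jan 13: Sat, Feb 13: Tue, Mar 13: Tue, Apr 13: Fri, May 13: Sun, Jun 13: Wed, Jul 13: Fri, Aug 13: Mon, Sep 13: Thu, Oct 13: Sat, Nov 13: Tue, Dec 13: Thu.
Friday occurs in April, July — 2 months.

2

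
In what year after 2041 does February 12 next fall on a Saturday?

2050

From one year to the next, a fixed date's weekday advances by 1, or by 2 when a Feb 29 lies between the two dates.
2041: February 12 is Tuesday.
2042: Wednesday (+1)
2043: Thursday (+1)
2044: Friday (+1)
2045: Sunday (+2)
2046: Monday (+1)
2047: Tuesday (+1)
2048: Wednesday (+1)
2049: Friday (+2)
2050: Saturday (+1)
February 12 falls on a Saturday in 2050.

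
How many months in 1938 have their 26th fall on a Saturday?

3

Check the 26th of each month of 1938: Jan 26: Wed, Feb 26: Sat, Mar 26: Sat, Apr 26: Tue, May 26: Thu, Jun 26: Sun, Jul 26: Tue, Aug 26: Fri, Sep 26: Mon, Oct 26: Wed, Nov 26: Sat, Dec 26: Mon.
Saturday occurs in February, March, November — 3 months.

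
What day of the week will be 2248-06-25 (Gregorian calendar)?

Sunday

January 1, 2248 is a Saturday.
June 25 is day 177 of the year, i.e. 176 days after Jan 1.
176 mod 7 = 1, so advance 1 weekday from Saturday: Sunday.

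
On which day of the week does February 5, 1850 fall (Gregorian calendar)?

January 1, 1850 is a Tuesday.
February 5 is day 36 of the year, i.e. 35 days after Jan 1.
35 mod 7 = 0, so advance 0 weekdays from Tuesday: Tuesday.

Tuesday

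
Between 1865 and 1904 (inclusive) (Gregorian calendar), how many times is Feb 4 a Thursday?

6

Track Feb 4's weekday year by year (advancing +1, or +2 across a Feb 29):
  1865: Sat  1866: Sun (+1)  1867: Mon (+1)  1868: Tue (+1)  1869: Thu (+2) ✓
  1870: Fri (+1)  1871: Sat (+1)  1872: Sun (+1)  1873: Tue (+2)  1874: Wed (+1)
  1875: Thu (+1) ✓  1876: Fri (+1)  1877: Sun (+2)  1878: Mon (+1)  … (12 more years) …
  1891: Wed (+1)  1892: Thu (+1) ✓  1893: Sat (+2)  1894: Sun (+1)  1895: Mon (+1)
  1896: Tue (+1)  1897: Thu (+2) ✓  1898: Fri (+1)  1899: Sat (+1)  1900: Sun (+1)
  1901: Mon (+1)  1902: Tue (+1)  1903: Wed (+1)  1904: Thu (+1) ✓
Thursday years: 1869, 1875, 1886, 1892, 1897, 1904 — 6 in total.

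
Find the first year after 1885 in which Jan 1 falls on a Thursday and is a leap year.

1920

Jan 1 advances by 2 weekdays after a leap year and by 1 after a common year.
1885: Jan 1 is Thursday.
1886: Friday
1887: Saturday
1888: Sunday (leap)
1889: Tuesday
1890: Wednesday
1891: Thursday
1892: Friday (leap)
1893: Sunday
1894: Monday
1895: Tuesday
1896: Wednesday (leap)
1897: Friday
1898: Saturday
1899: Sunday
1900: Monday
1901: Tuesday
1902: Wednesday
1903: Thursday
1904: Friday (leap)
1905: Sunday
1906: Monday
1907: Tuesday
1908: Wednesday (leap)
1909: Friday
1910: Saturday
1911: Sunday
1912: Monday (leap)
1913: Wednesday
1914: Thursday
1915: Friday
1916: Saturday (leap)
1917: Monday
1918: Tuesday
1919: Wednesday
1920: Thursday (leap)
1920 begins on a Thursday and is a leap year.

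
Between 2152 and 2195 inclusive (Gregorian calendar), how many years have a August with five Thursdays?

August has 31 days; it has five Thursdays when Thursday falls among the first (month-length − 28) days — i.e. when August 1 is one of Thursday/Wednesday/Tuesday.
August 1 by year: 2152:Tue✓ 2153:Wed✓ 2154:Thu✓ 2155:Fri 2156:Sun 2157:Mon 2158:Tue✓ 2159:Wed✓ 2160:Fri 2161:Sat 2162:Sun 2163:Mon 2164:Wed✓ 2165:Thu✓ 2166:Fri …(14 more)… 2181:Wed✓ 2182:Thu✓ 2183:Fri 2184:Sun 2185:Mon 2186:Tue✓ 2187:Wed✓ 2188:Fri 2189:Sat 2190:Sun 2191:Mon 2192:Wed✓ 2193:Thu✓ 2194:Fri 2195:Sat
Years with five Thursdays: 2152, 2153, 2154, 2158, 2159, 2164, 2165, 2169, 2170, 2171, 2175, 2176, 2180, 2181, 2182, 2186, 2187, 2192, 2193 → 19.

19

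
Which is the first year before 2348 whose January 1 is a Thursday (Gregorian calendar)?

Jan 1 advances by 2 weekdays after a leap year and by 1 after a common year.
2348: Jan 1 is Thursday (leap).
2347: Wednesday
2346: Tuesday
2345: Monday
2344: Saturday (leap)
2343: Friday
2342: Thursday
2342 begins on a Thursday

2342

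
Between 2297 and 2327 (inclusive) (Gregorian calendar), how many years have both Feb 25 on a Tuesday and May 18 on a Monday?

1

Check each year's weekday for Feb 25 and May 18:
  2297: Thu/Tue  2298: Fri/Wed  2299: Sat/Thu  2300: Sun/Fri  2301: Mon/Sat  2302: Tue/Sun  2303: Wed/Mon  2304: Thu/Wed  2305: Sat/Thu  2306: Sun/Fri  2307: Mon/Sat  2308: Tue/Mon ✓  2309: Thu/Tue  2310: Fri/Wed  …(3 more)…  2314: Wed/Mon  2315: Thu/Tue  2316: Fri/Thu  2317: Sun/Fri  2318: Mon/Sat  2319: Tue/Sun  2320: Wed/Tue  2321: Fri/Wed  2322: Sat/Thu  2323: Sun/Fri  2324: Mon/Sun  2325: Wed/Mon  2326: Thu/Tue  2327: Fri/Wed
Both conditions hold in: 2308 — 1.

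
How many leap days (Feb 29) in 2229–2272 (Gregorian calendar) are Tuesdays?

Leap years in 2229–2272: 11 of them.
Feb 29 weekday advances by 5 (mod 7) from one leap year to the next four years later (or differs when a century non-leap intervenes).
Leap-day weekdays: 2232:Wed 2236:Mon 2240:Sat 2244:Thu 2248:Tue✓ 2252:Sun 2256:Fri 2260:Wed 2264:Mon 2268:Sat 2272:Thu
Tuesday: 2248 → 1.

1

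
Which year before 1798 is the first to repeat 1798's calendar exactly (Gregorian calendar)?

1787

Two years share a calendar iff Jan 1 falls on the same weekday and both are leap or both are common. 1798: Jan 1 is Monday, common year.
1797: Jan 1 Sunday, common
1796: Jan 1 Friday, leap
1795: Jan 1 Thursday, common
1794: Jan 1 Wednesday, common
1793: Jan 1 Tuesday, common
1792: Jan 1 Sunday, leap
1791: Jan 1 Saturday, common
1790: Jan 1 Friday, common
1789: Jan 1 Thursday, common
1788: Jan 1 Tuesday, leap
1787: Jan 1 Monday, common
1787 matches on both conditions.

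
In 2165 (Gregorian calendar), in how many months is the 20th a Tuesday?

Check the 20th of each month of 2165: Jan 20: Sun, Feb 20: Wed, Mar 20: Wed, Apr 20: Sat, May 20: Mon, Jun 20: Thu, Jul 20: Sat, Aug 20: Tue, Sep 20: Fri, Oct 20: Sun, Nov 20: Wed, Dec 20: Fri.
Tuesday occurs in August — 1 month.

1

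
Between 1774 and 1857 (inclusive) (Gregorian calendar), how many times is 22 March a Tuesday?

Track 22 March's weekday year by year (advancing +1, or +2 across a Feb 29):
  1774: Tue ✓  1775: Wed (+1)  1776: Fri (+2)  1777: Sat (+1)  1778: Sun (+1)
  1779: Mon (+1)  1780: Wed (+2)  1781: Thu (+1)  1782: Fri (+1)  1783: Sat (+1)
  1784: Mon (+2)  1785: Tue (+1) ✓  1786: Wed (+1)  1787: Thu (+1)  … (56 more years) …
  1844: Fri (+2)  1845: Sat (+1)  1846: Sun (+1)  1847: Mon (+1)  1848: Wed (+2)
  1849: Thu (+1)  1850: Fri (+1)  1851: Sat (+1)  1852: Mon (+2)  1853: Tue (+1) ✓
  1854: Wed (+1)  1855: Thu (+1)  1856: Sat (+2)  1857: Sun (+1)
Tuesday years: 1774, 1785, 1791, 1796, 1803, 1808, 1814, 1825, 1831, 1836, 1842, 1853 — 12 in total.

12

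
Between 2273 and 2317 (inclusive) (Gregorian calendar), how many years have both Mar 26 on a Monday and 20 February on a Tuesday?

Check each year's weekday for Mar 26 and 20 February:
  2273: Wed/Thu  2274: Thu/Fri  2275: Fri/Sat  2276: Sun/Sun  2277: Mon/Tue ✓  2278: Tue/Wed  2279: Wed/Thu  2280: Fri/Fri  2281: Sat/Sun  2282: Sun/Mon  2283: Mon/Tue ✓  2284: Wed/Wed  2285: Thu/Fri  2286: Fri/Sat  …(17 more)…  2304: Sat/Sat  2305: Sun/Mon  2306: Mon/Tue ✓  2307: Tue/Wed  2308: Thu/Thu  2309: Fri/Sat  2310: Sat/Sun  2311: Sun/Mon  2312: Tue/Tue  2313: Wed/Thu  2314: Thu/Fri  2315: Fri/Sat  2316: Sun/Sun  2317: Mon/Tue ✓
Both conditions hold in: 2277, 2283, 2294, 2300, 2306, 2317 — 6.

6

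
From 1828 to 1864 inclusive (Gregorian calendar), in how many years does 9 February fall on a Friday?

Track 9 February's weekday year by year (advancing +1, or +2 across a Feb 29):
  1828: Sat  1829: Mon (+2)  1830: Tue (+1)  1831: Wed (+1)  1832: Thu (+1)
  1833: Sat (+2)  1834: Sun (+1)  1835: Mon (+1)  1836: Tue (+1)  1837: Thu (+2)
  1838: Fri (+1) ✓  1839: Sat (+1)  1840: Sun (+1)  1841: Tue (+2)  … (9 more years) …
  1851: Sun (+1)  1852: Mon (+1)  1853: Wed (+2)  1854: Thu (+1)  1855: Fri (+1) ✓
  1856: Sat (+1)  1857: Mon (+2)  1858: Tue (+1)  1859: Wed (+1)  1860: Thu (+1)
  1861: Sat (+2)  1862: Sun (+1)  1863: Mon (+1)  1864: Tue (+1)
Friday years: 1838, 1844, 1849, 1855 — 4 in total.

4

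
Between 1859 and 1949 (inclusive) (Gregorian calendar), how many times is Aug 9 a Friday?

14

Track Aug 9's weekday year by year (advancing +1, or +2 across a Feb 29):
  1859: Tue  1860: Thu (+2)  1861: Fri (+1) ✓  1862: Sat (+1)  1863: Sun (+1)
  1864: Tue (+2)  1865: Wed (+1)  1866: Thu (+1)  1867: Fri (+1) ✓  1868: Sun (+2)
  1869: Mon (+1)  1870: Tue (+1)  1871: Wed (+1)  1872: Fri (+2) ✓  … (63 more years) …
  1936: Sun (+2)  1937: Mon (+1)  1938: Tue (+1)  1939: Wed (+1)  1940: Fri (+2) ✓
  1941: Sat (+1)  1942: Sun (+1)  1943: Mon (+1)  1944: Wed (+2)  1945: Thu (+1)
  1946: Fri (+1) ✓  1947: Sat (+1)  1948: Mon (+2)  1949: Tue (+1)
Friday years: 1861, 1867, 1872, 1878, 1889, 1895, 1901, 1907, 1912, 1918, 1929, 1935, 1940, 1946 — 14 in total.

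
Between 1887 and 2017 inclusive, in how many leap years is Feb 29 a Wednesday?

5

Leap years in 1887–2017: 32 of them.
Feb 29 weekday advances by 5 (mod 7) from one leap year to the next four years later (or differs when a century non-leap intervenes).
Leap-day weekdays: 1888:Wed✓ 1892:Mon 1896:Sat 1904:Mon 1908:Sat 1912:Thu 1916:Tue 1920:Sun 1924:Fri 1928:Wed✓ 1932:Mon 1936:Sat 1940:Thu …(6 more)… 1968:Thu 1972:Tue 1976:Sun 1980:Fri 1984:Wed✓ 1988:Mon 1992:Sat 1996:Thu 2000:Tue 2004:Sun 2008:Fri 2012:Wed✓ 2016:Mon
Wednesday: 1888, 1928, 1956, 1984, 2012 → 5.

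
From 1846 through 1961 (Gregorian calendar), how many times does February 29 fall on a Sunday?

Leap years in 1846–1961: 28 of them.
Feb 29 weekday advances by 5 (mod 7) from one leap year to the next four years later (or differs when a century non-leap intervenes).
Leap-day weekdays: 1848:Tue 1852:Sun✓ 1856:Fri 1860:Wed 1864:Mon 1868:Sat 1872:Thu 1876:Tue 1880:Sun✓ 1884:Fri 1888:Wed 1892:Mon 1896:Sat 1904:Mon 1908:Sat 1912:Thu 1916:Tue 1920:Sun✓ 1924:Fri 1928:Wed 1932:Mon 1936:Sat 1940:Thu 1944:Tue 1948:Sun✓ 1952:Fri 1956:Wed 1960:Mon
Sunday: 1852, 1880, 1920, 1948 → 4.

4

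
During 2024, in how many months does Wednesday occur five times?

A month of length L has five Wednesdays iff its first Wednesday is on day ≤ L−28 (so day 1–3 in a 31-day month, 1–2 in a 30-day month, day 1 in a leap February).
Checking each month of 2024: Jan starts Mon (31d) ✓; Feb starts Thu (29d); Mar starts Fri (31d); Apr starts Mon (30d); May starts Wed (31d) ✓; Jun starts Sat (30d); Jul starts Mon (31d) ✓; Aug starts Thu (31d); Sep starts Sun (30d); Oct starts Tue (31d) ✓; Nov starts Fri (30d); Dec starts Sun (31d).
Five-Wednesday months: January, May, July, October → 4.

4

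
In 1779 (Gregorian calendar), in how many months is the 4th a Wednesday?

Check the 4th of each month of 1779: Jan 4: Mon, Feb 4: Thu, Mar 4: Thu, Apr 4: Sun, May 4: Tue, Jun 4: Fri, Jul 4: Sun, Aug 4: Wed, Sep 4: Sat, Oct 4: Mon, Nov 4: Thu, Dec 4: Sat.
Wednesday occurs in August — 1 month.

1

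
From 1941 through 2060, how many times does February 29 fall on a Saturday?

4

Leap years in 1941–2060: 30 of them.
Feb 29 weekday advances by 5 (mod 7) from one leap year to the next four years later (or differs when a century non-leap intervenes).
Leap-day weekdays: 1944:Tue 1948:Sun 1952:Fri 1956:Wed 1960:Mon 1964:Sat✓ 1968:Thu 1972:Tue 1976:Sun 1980:Fri 1984:Wed 1988:Mon 1992:Sat✓ …(4 more)… 2012:Wed 2016:Mon 2020:Sat✓ 2024:Thu 2028:Tue 2032:Sun 2036:Fri 2040:Wed 2044:Mon 2048:Sat✓ 2052:Thu 2056:Tue 2060:Sun
Saturday: 1964, 1992, 2020, 2048 → 4.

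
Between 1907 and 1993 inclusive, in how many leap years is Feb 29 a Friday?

3

Leap years in 1907–1993: 22 of them.
Feb 29 weekday advances by 5 (mod 7) from one leap year to the next four years later (or differs when a century non-leap intervenes).
Leap-day weekdays: 1908:Sat 1912:Thu 1916:Tue 1920:Sun 1924:Fri✓ 1928:Wed 1932:Mon 1936:Sat 1940:Thu 1944:Tue 1948:Sun 1952:Fri✓ 1956:Wed 1960:Mon 1964:Sat 1968:Thu 1972:Tue 1976:Sun 1980:Fri✓ 1984:Wed 1988:Mon 1992:Sat
Friday: 1924, 1952, 1980 → 3.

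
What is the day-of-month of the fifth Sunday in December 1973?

30

December 1, 1973 is a Saturday, so the first Sunday is the 2nd.
The fifth Sunday is 2 + 28 = 30.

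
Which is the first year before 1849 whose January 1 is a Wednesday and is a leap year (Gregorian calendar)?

Jan 1 advances by 2 weekdays after a leap year and by 1 after a common year.
1849: Jan 1 is Monday.
1848: Saturday (leap)
1847: Friday
1846: Thursday
1845: Wednesday
1844: Monday (leap)
1843: Sunday
1842: Saturday
1841: Friday
1840: Wednesday (leap)
1840 begins on a Wednesday and is a leap year.

1840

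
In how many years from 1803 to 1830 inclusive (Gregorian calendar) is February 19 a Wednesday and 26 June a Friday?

1

Check each year's weekday for February 19 and 26 June:
  1803: Sat/Sun  1804: Sun/Tue  1805: Tue/Wed  1806: Wed/Thu  1807: Thu/Fri  1808: Fri/Sun  1809: Sun/Mon  1810: Mon/Tue  1811: Tue/Wed  1812: Wed/Fri ✓  1813: Fri/Sat  1814: Sat/Sun  1815: Sun/Mon  1816: Mon/Wed  1817: Wed/Thu  1818: Thu/Fri  1819: Fri/Sat  1820: Sat/Mon  1821: Mon/Tue  1822: Tue/Wed  1823: Wed/Thu  1824: Thu/Sat  1825: Sat/Sun  1826: Sun/Mon  1827: Mon/Tue  1828: Tue/Thu  1829: Thu/Fri  1830: Fri/Sat
Both conditions hold in: 1812 — 1.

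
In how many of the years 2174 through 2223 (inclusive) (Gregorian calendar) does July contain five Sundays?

21

July has 31 days; it has five Sundays when Sunday falls among the first (month-length − 28) days — i.e. when July 1 is one of Sunday/Saturday/Friday.
July 1 by year: 2174:Fri✓ 2175:Sat✓ 2176:Mon 2177:Tue 2178:Wed 2179:Thu 2180:Sat✓ 2181:Sun✓ 2182:Mon 2183:Tue 2184:Thu 2185:Fri✓ 2186:Sat✓ 2187:Sun✓ 2188:Tue …(20 more)… 2209:Sat✓ 2210:Sun✓ 2211:Mon 2212:Wed 2213:Thu 2214:Fri✓ 2215:Sat✓ 2216:Mon 2217:Tue 2218:Wed 2219:Thu 2220:Sat✓ 2221:Sun✓ 2222:Mon 2223:Tue
Years with five Sundays: 2174, 2175, 2180, 2181, 2185, 2186, 2187, 2191, 2192, 2196, 2197, 2198, 2203, 2204, 2208, 2209, 2210, 2214, 2215, 2220, 2221 → 21.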